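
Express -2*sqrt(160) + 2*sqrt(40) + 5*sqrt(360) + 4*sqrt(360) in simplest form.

50*sqrt(10)

2*sqrt(160) = 8*sqrt(10); 2*sqrt(40) = 4*sqrt(10); 5*sqrt(360) = 30*sqrt(10); 4*sqrt(360) = 24*sqrt(10)
Combine: (-8 + 4 + 30 + 24)·sqrt(10) = 50*sqrt(10)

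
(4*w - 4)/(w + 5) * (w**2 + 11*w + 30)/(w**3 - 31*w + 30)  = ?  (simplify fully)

Factor: 4*w - 4 = 4*(w - 1);  w**2 + 11*w + 30 = (w + 6)*(w + 5);  w**3 - 31*w + 30 = (w - 1)*(w + 6)*(w - 5)
Cancel the common factors (w + 5), (w - 1), (w + 6).

4/(w - 5)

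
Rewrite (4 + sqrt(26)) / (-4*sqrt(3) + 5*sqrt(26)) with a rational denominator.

(8*sqrt(3) + 2*sqrt(78) + 10*sqrt(26) + 65)/301

Multiply numerator and denominator by 4*sqrt(3) + 5*sqrt(26).
Denominator becomes 602; numerator becomes 16*sqrt(3) + 4*sqrt(78) + 20*sqrt(26) + 130.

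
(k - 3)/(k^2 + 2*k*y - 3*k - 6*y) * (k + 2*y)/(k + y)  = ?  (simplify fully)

1/(k + y)

Factor: k^2 + 2*k*y - 3*k - 6*y = (k - 3)*(k + 2*y)
Cancel the common factors (k + 2*y), (k - 3).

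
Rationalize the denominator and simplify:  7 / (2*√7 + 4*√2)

(-7*√7 + 14*√2)/2

Multiply numerator and denominator by -4*√2 + 2*√7.
Denominator becomes -4; numerator becomes -28*√2 + 14*√7.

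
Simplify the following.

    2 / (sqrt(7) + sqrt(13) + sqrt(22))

Group as (sqrt(7) + sqrt(13)) + sqrt(22); multiply by (sqrt(7) + sqrt(13)) - sqrt(22), then rationalise the remaining surd.

(-sqrt(2002) - sqrt(22) + 8*sqrt(13) + 14*sqrt(7))/90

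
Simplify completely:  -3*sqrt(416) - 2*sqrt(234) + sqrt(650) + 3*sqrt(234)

3*sqrt(416) = 12*sqrt(26); 2*sqrt(234) = 6*sqrt(26); sqrt(650) = 5*sqrt(26); 3*sqrt(234) = 9*sqrt(26)
Combine: (-12 - 6 + 5 + 9)·sqrt(26) = -4*sqrt(26)

-4*sqrt(26)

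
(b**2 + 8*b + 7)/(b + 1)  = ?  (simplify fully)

Factor: b**2 + 8*b + 7 = (b + 7)*(b + 1)
Cancel the common factor (b + 1).

b + 7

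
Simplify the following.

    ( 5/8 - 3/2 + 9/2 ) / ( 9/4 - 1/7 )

203/118

Numerator: 5/8 - 3/2 + 9/2 = 29/8
Denominator: 9/4 - 1/7 = 59/28
Divide: (29/8) · (28/59) = 203/118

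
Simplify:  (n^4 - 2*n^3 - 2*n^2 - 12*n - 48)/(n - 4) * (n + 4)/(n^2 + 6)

n^2 + 6*n + 8

Factor: n^4 - 2*n^3 - 2*n^2 - 12*n - 48 = (n - 4)*(n + 2)*(n^2 + 6)
Cancel the common factors (n^2 + 6), (n - 4).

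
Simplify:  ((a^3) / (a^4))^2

a^(-2)

Inside the bracket: (a^-1)
Raise to the power 2: (a^-2)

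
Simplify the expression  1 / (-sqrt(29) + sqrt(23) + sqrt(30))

Group as (sqrt(23) + sqrt(30)) - sqrt(29); multiply by (sqrt(23) + sqrt(30)) + sqrt(29), then rationalise the remaining surd.

(-12*sqrt(29) + 11*sqrt(30) + 18*sqrt(23) + sqrt(20010))/1092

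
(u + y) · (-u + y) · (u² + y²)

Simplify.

Pair the conjugate factors: (y+u)(y-u) = -u² + y², then repeat with the next factor.

-u⁴ + y⁴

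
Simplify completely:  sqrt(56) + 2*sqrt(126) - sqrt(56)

sqrt(56) = 2*sqrt(14); 2*sqrt(126) = 6*sqrt(14); sqrt(56) = 2*sqrt(14)
Combine: (2 + 6 - 2)·sqrt(14) = 6*sqrt(14)

6*sqrt(14)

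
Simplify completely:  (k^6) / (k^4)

k^2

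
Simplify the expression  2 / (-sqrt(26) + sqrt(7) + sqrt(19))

(7*sqrt(19) + 19*sqrt(7) + sqrt(3458))/133

Group as (sqrt(7) + sqrt(19)) - sqrt(26); multiply by (sqrt(7) + sqrt(19)) + sqrt(26), then rationalise the remaining surd.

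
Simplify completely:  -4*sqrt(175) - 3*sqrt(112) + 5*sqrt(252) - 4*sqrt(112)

4*sqrt(175) = 20*sqrt(7); 3*sqrt(112) = 12*sqrt(7); 5*sqrt(252) = 30*sqrt(7); 4*sqrt(112) = 16*sqrt(7)
Combine: (-20 - 12 + 30 - 16)·sqrt(7) = -18*sqrt(7)

-18*sqrt(7)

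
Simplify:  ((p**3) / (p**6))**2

p**(-6)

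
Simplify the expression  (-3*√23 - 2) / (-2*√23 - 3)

(-5*√23 + 132)/83

Multiply numerator and denominator by -3 + 2*√23.
Denominator becomes -83; numerator becomes -132 + 5*√23.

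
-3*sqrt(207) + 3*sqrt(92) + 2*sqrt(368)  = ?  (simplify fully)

5*sqrt(23)

3*sqrt(207) = 9*sqrt(23); 3*sqrt(92) = 6*sqrt(23); 2*sqrt(368) = 8*sqrt(23)
Combine: (-9 + 6 + 8)·sqrt(23) = 5*sqrt(23)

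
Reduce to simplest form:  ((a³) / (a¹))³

Inside the bracket: a²
Raise to the power 3: a⁶

a⁶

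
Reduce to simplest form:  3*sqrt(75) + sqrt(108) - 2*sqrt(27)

15*sqrt(3)

3*sqrt(75) = 15*sqrt(3); sqrt(108) = 6*sqrt(3); 2*sqrt(27) = 6*sqrt(3)
Combine: (15 + 6 - 6)·sqrt(3) = 15*sqrt(3)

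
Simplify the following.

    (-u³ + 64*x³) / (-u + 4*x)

u² + 4*u*x + 16*x²

(4*x)^3 - u^3 = (-u + 4*x)(u² + 4*u*x + 16*x²).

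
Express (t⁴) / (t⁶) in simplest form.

t^(-2)

Quotient: (t^-2)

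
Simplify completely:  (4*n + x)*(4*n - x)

16*n^2 - x^2

Product of conjugates: (P+Q)(P-Q) = P^2 - Q^2.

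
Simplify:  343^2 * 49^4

7^14

343^2 = 7^6; 49^4 = 7^8
Combine exponents: 7^14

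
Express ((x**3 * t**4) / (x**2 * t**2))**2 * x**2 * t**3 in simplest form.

t**7*x**4

Inside the bracket: x**1 * t**2
Raise to the power 2: x**2 * t**4
Multiply by x**2 * t**3: add exponents.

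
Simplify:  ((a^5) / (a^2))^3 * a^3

Inside the bracket: a^3
Raise to the power 3: a^9
Multiply by a^3: add exponents.

a^12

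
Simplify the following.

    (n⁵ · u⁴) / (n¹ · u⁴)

n⁴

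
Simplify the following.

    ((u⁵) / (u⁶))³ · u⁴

Inside the bracket: (u^-1)
Raise to the power 3: (u^-3)
Multiply by u⁴: add exponents.

u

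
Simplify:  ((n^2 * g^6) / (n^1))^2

Inside the bracket: n^1 * g^6
Raise to the power 2: n^2 * g^12

g^12*n^2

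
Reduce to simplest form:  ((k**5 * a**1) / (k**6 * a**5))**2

1/(a**8*k**2)

Inside the bracket: (k**-1) * (a**-4)
Raise to the power 2: (k**-2) * (a**-8)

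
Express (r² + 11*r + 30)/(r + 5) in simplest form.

Factor: r² + 11*r + 30 = (r + 5)·(r + 6)
Cancel the common factor (r + 5).

r + 6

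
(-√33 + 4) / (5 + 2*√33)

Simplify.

(-86 + 13*√33)/107

Multiply numerator and denominator by -2*√33 + 5.
Denominator becomes -107; numerator becomes -13*√33 + 86.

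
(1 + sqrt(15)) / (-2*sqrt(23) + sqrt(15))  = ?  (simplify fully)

(-2*sqrt(345) - 15 - 2*sqrt(23) - sqrt(15))/77

Multiply numerator and denominator by sqrt(15) + 2*sqrt(23).
Denominator becomes -77; numerator becomes sqrt(15) + 2*sqrt(23) + 15 + 2*sqrt(345).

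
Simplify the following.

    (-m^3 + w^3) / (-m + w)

Factor as (a-b)(a^2+ab+b^2) with a=w, b=m.

m^2 + m*w + w^2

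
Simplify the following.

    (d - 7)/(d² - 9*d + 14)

Factor: d² - 9*d + 14 = (d - 2)·(d - 7)
Cancel the common factor (d - 7).

1/(d - 2)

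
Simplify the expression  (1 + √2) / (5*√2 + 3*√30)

Multiply numerator and denominator by -3*√30 + 5*√2.
Denominator becomes -220; numerator becomes -6*√15 - 3*√30 + 5*√2 + 10.

(-10 - 5*√2 + 3*√30 + 6*√15)/220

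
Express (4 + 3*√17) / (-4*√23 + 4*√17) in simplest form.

Multiply numerator and denominator by 4*√17 + 4*√23.
Denominator becomes -96; numerator becomes 16*√17 + 16*√23 + 204 + 12*√391.

(-3*√391 - 51 - 4*√23 - 4*√17)/24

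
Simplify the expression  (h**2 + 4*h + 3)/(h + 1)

h + 3

Factor: h**2 + 4*h + 3 = (h + 1)*(h + 3)
Cancel the common factor (h + 1).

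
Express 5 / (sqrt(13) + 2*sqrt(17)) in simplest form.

(-sqrt(13) + 2*sqrt(17))/11

Multiply numerator and denominator by -sqrt(13) + 2*sqrt(17).
Denominator becomes 55; numerator becomes -5*sqrt(13) + 10*sqrt(17).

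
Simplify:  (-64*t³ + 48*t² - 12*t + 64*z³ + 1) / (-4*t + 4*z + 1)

Apply the difference-of-cubes factorisation and cancel (-4*t + 4*z + 1).

16*t² + 16*t*z - 8*t + 16*z² - 4*z + 1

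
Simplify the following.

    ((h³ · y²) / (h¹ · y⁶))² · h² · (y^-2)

h⁶/y^10

Inside the bracket: h² · (y^-4)
Raise to the power 2: h⁴ · (y^-8)
Multiply by h² · (y^-2): add exponents.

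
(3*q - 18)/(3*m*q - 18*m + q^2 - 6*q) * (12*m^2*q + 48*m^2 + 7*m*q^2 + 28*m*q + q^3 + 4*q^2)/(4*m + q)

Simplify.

3*q + 12

Factor: 3*q - 18 = 3*(q - 6);  3*m*q - 18*m + q^2 - 6*q = (q - 6)*(3*m + q);  12*m^2*q + 48*m^2 + 7*m*q^2 + 28*m*q + q^3 + 4*q^2 = (4*m + q)*(3*m + q)*(q + 4)
Cancel the common factors (3*m + q), (q - 6), (4*m + q).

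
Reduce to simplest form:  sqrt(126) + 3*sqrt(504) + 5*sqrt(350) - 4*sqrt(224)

sqrt(126) = 3*sqrt(14); 3*sqrt(504) = 18*sqrt(14); 5*sqrt(350) = 25*sqrt(14); 4*sqrt(224) = 16*sqrt(14)
Combine: (3 + 18 + 25 - 16)·sqrt(14) = 30*sqrt(14)

30*sqrt(14)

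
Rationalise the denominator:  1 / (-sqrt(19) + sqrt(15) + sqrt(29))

Group as (sqrt(15) + sqrt(29)) - sqrt(19); multiply by (sqrt(15) + sqrt(29)) + sqrt(19), then rationalise the remaining surd.

(-25*sqrt(19) + 5*sqrt(29) + 33*sqrt(15) + 2*sqrt(8265))/1115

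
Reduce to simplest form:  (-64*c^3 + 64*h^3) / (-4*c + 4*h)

(4*h)^3 - (4*c)^3 = (-4*c + 4*h)(16*c^2 + 16*c*h + 16*h^2).

16*c^2 + 16*c*h + 16*h^2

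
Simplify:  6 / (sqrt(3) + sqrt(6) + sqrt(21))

Group as (sqrt(6) + sqrt(21)) + sqrt(3); multiply by (sqrt(6) + sqrt(21)) - sqrt(3), then rationalise the remaining surd.

(-3*sqrt(6) - 4*sqrt(3) + sqrt(42) + 2*sqrt(21))/2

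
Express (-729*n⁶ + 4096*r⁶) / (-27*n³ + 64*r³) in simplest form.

27*n³ + 64*r³

Factor (4*r)^6 - (3*n)^6 and cancel (-27*n³ + 64*r³).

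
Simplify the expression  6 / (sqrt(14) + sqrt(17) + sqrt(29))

(-sqrt(6902) + sqrt(29) + 13*sqrt(17) + 16*sqrt(14))/79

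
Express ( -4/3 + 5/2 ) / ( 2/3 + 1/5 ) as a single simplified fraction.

Numerator: -4/3 + 5/2 = 7/6
Denominator: 2/3 + 1/5 = 13/15
Divide: (7/6) · (15/13) = 35/26

35/26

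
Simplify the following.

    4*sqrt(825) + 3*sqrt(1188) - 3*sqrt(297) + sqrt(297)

32*sqrt(33)

4*sqrt(825) = 20*sqrt(33); 3*sqrt(1188) = 18*sqrt(33); 3*sqrt(297) = 9*sqrt(33); sqrt(297) = 3*sqrt(33)
Combine: (20 + 18 - 9 + 3)·sqrt(33) = 32*sqrt(33)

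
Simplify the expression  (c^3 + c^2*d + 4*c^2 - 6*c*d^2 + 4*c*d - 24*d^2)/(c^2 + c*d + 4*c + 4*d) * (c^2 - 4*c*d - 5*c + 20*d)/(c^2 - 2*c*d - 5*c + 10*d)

Factor: c^3 + c^2*d + 4*c^2 - 6*c*d^2 + 4*c*d - 24*d^2 = (c + 3*d)*(c - 2*d)*(c + 4);  c^2 + c*d + 4*c + 4*d = (c + 4)*(c + d);  c^2 - 4*c*d - 5*c + 20*d = (c - 4*d)*(c - 5);  c^2 - 2*c*d - 5*c + 10*d = (c - 2*d)*(c - 5)
Cancel the common factors (c - 2*d), (c - 5), (c + 4).

(c^2 - c*d - 12*d^2)/(c + d)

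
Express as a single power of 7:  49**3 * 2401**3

7**18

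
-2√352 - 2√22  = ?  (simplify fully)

2√352 = 8*√22; 2√22 = 2*√22
Combine: (-8 - 2)·√22 = -10*√22

-10*√22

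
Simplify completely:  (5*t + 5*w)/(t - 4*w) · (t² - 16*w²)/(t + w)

Factor: 5*t + 5*w = 5·(t + w);  t² - 16*w² = (t + 4*w)·(t - 4*w)
Cancel the common factors (t - 4*w), (t + w).

5*t + 20*w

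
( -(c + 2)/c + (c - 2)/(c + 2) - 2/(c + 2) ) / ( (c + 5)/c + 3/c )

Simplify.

(-8*c - 4)/(c² + 10*c + 16)

Numerator: -(c + 2)/c + (c - 2)/(c + 2) - 2/(c + 2) = (-8*c - 4)/(c² + 2*c)
Denominator: (c + 5)/c + 3/c = (c + 8)/c
Divide: ((-8*c - 4)/(c² + 2*c)) · (c/(c + 8)) = (-8*c - 4)/(c² + 10*c + 16)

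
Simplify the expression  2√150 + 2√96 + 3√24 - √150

19*√6

2√150 = 10*√6; 2√96 = 8*√6; 3√24 = 6*√6; √150 = 5*√6
Combine: (10 + 8 + 6 - 5)·√6 = 19*√6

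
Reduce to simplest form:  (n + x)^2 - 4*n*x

(n - x)^2

Expand the square and combine the 4*n*x term.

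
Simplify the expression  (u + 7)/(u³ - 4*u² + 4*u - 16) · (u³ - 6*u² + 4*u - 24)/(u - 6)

Factor: u³ - 4*u² + 4*u - 16 = (u - 4)·(u² + 4);  u³ - 6*u² + 4*u - 24 = (u² + 4)·(u - 6)
Cancel the common factors (u² + 4), (u - 6).

(u + 7)/(u - 4)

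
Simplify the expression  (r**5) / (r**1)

r**4

Quotient: r**4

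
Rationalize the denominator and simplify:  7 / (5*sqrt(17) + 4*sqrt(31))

(-35*sqrt(17) + 28*sqrt(31))/71

Multiply numerator and denominator by -4*sqrt(31) + 5*sqrt(17).
Denominator becomes -71; numerator becomes -28*sqrt(31) + 35*sqrt(17).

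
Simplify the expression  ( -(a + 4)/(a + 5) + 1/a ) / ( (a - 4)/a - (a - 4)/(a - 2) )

Numerator: -(a + 4)/(a + 5) + 1/a = (-a^2 - 3*a + 5)/(a^2 + 5*a)
Denominator: (a - 4)/a - (a - 4)/(a - 2) = (-2*a + 8)/(a^2 - 2*a)
Divide: ((-a^2 - 3*a + 5)/(a^2 + 5*a)) · ((a^2 - 2*a)/(-2*a + 8)) = (a^3 + a^2 - 11*a + 10)/(2*a^2 + 2*a - 40)

(a^3 + a^2 - 11*a + 10)/(2*a^2 + 2*a - 40)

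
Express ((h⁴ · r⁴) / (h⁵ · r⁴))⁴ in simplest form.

h^(-4)

Inside the bracket: (h^-1)
Raise to the power 4: (h^-4)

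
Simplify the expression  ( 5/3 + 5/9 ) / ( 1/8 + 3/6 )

32/9

Numerator: 5/3 + 5/9 = 20/9
Denominator: 1/8 + 3/6 = 5/8
Divide: (20/9) · (8/5) = 32/9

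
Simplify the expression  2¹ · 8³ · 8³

2^19

2¹ = 2^1; 8³ = 2^9; 8³ = 2^9
Combine exponents: 2^19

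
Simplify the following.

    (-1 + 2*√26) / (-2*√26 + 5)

Multiply numerator and denominator by 5 + 2*√26.
Denominator becomes -79; numerator becomes 8*√26 + 99.

(-99 - 8*√26)/79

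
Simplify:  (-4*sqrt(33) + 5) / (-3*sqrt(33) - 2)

Multiply numerator and denominator by -2 + 3*sqrt(33).
Denominator becomes -293; numerator becomes -406 + 23*sqrt(33).

(-23*sqrt(33) + 406)/293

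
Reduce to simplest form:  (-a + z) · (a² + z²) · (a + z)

Pair the conjugate factors: (z+a)(z-a) = -a² + z², then repeat with the next factor.

-a⁴ + z⁴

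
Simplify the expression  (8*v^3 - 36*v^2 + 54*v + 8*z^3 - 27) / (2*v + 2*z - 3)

4*v^2 - 4*v*z - 12*v + 4*z^2 + 6*z + 9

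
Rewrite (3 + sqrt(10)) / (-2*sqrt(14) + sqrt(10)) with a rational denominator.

(-4*sqrt(35) - 6*sqrt(14) - 10 - 3*sqrt(10))/46

Multiply numerator and denominator by sqrt(10) + 2*sqrt(14).
Denominator becomes -46; numerator becomes 3*sqrt(10) + 10 + 6*sqrt(14) + 4*sqrt(35).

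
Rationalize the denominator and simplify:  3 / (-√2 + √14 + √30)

Group as (√14 + √30) - √2; multiply by (√14 + √30) + √2, then rationalise the remaining surd.

(-9*√14 - 2*√210 + 21*√2 + 7*√30)/14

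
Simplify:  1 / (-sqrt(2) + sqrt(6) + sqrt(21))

(-17*sqrt(6) - 12*sqrt(7) + 25*sqrt(2) + 13*sqrt(21))/121

Group as (sqrt(6) + sqrt(21)) - sqrt(2); multiply by (sqrt(6) + sqrt(21)) + sqrt(2), then rationalise the remaining surd.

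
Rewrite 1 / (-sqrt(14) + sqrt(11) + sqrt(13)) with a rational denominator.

(-5*sqrt(14) + 6*sqrt(13) + 8*sqrt(11) + sqrt(2002))/236

Group as (sqrt(11) + sqrt(13)) - sqrt(14); multiply by (sqrt(11) + sqrt(13)) + sqrt(14), then rationalise the remaining surd.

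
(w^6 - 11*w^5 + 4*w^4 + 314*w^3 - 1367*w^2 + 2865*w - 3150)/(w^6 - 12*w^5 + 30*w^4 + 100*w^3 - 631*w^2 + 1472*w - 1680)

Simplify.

(w^2 + w - 30)/(w^2 - 16)

Factor: w^6 - 11*w^5 + 4*w^4 + 314*w^3 - 1367*w^2 + 2865*w - 3150 = (w^2 - 2*w + 5)*(w - 7)*(w - 3)*(w + 6)*(w - 5);  w^6 - 12*w^5 + 30*w^4 + 100*w^3 - 631*w^2 + 1472*w - 1680 = (w - 7)*(w - 3)*(w^2 - 2*w + 5)*(w - 4)*(w + 4)
Cancel the common factors (w^2 - 2*w + 5), (w - 3), (w - 7).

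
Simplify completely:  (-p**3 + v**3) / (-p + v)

p**2 + p*v + v**2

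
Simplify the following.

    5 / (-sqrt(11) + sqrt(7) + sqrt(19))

Group as (sqrt(7) + sqrt(19)) - sqrt(11); multiply by (sqrt(7) + sqrt(19)) + sqrt(11), then rationalise the remaining surd.

(-75*sqrt(11) - 5*sqrt(19) + 115*sqrt(7) + 10*sqrt(1463))/307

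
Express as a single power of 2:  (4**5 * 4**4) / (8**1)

2**15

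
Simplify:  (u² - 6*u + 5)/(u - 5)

u - 1

Factor: u² - 6*u + 5 = (u - 5)·(u - 1)
Cancel the common factor (u - 5).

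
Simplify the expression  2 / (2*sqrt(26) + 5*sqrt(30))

(-2*sqrt(26) + 5*sqrt(30))/323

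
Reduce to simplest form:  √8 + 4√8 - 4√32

-6*√2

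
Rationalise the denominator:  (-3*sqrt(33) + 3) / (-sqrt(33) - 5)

(-9*sqrt(33) + 57)/4

Multiply numerator and denominator by -5 + sqrt(33).
Denominator becomes -8; numerator becomes -114 + 18*sqrt(33).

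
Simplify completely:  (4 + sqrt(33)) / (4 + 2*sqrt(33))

Multiply numerator and denominator by -2*sqrt(33) + 4.
Denominator becomes -116; numerator becomes -50 - 4*sqrt(33).

(2*sqrt(33) + 25)/58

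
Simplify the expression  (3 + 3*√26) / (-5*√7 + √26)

(-15*√182 - 78 - 15*√7 - 3*√26)/149

Multiply numerator and denominator by √26 + 5*√7.
Denominator becomes -149; numerator becomes 3*√26 + 15*√7 + 78 + 15*√182.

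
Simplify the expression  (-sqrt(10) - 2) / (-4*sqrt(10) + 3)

Multiply numerator and denominator by 3 + 4*sqrt(10).
Denominator becomes -151; numerator becomes -46 - 11*sqrt(10).

(11*sqrt(10) + 46)/151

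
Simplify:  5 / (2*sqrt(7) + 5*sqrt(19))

Multiply numerator and denominator by -2*sqrt(7) + 5*sqrt(19).
Denominator becomes 447; numerator becomes -10*sqrt(7) + 25*sqrt(19).

(-10*sqrt(7) + 25*sqrt(19))/447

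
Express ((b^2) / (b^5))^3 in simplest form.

Inside the bracket: (b^-3)
Raise to the power 3: (b^-9)

b^(-9)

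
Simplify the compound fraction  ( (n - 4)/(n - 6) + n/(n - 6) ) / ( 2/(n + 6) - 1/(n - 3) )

(2*n³ + 2*n² - 48*n + 72)/(n² - 18*n + 72)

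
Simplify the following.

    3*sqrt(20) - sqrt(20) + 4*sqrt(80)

20*sqrt(5)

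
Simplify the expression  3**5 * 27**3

3**14

3**5 = 3**5; 27**3 = 3**9
Combine exponents: 3**14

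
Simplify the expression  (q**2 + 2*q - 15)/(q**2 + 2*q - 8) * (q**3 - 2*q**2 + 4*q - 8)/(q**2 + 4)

Factor: q**2 + 2*q - 15 = (q + 5)*(q - 3);  q**2 + 2*q - 8 = (q - 2)*(q + 4);  q**3 - 2*q**2 + 4*q - 8 = (q**2 + 4)*(q - 2)
Cancel the common factors (q**2 + 4), (q - 2).

(q**2 + 2*q - 15)/(q + 4)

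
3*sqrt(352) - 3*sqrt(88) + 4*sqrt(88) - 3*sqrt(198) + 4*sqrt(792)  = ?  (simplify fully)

29*sqrt(22)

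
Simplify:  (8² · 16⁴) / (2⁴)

2^18

8² = 2^6; 16⁴ = 2^16; 2⁴ = 2^4
Combine exponents: 2^18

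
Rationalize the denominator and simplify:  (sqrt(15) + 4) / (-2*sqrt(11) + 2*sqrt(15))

Multiply numerator and denominator by 2*sqrt(11) + 2*sqrt(15).
Denominator becomes 16; numerator becomes 2*sqrt(165) + 8*sqrt(11) + 30 + 8*sqrt(15).

(sqrt(165) + 4*sqrt(11) + 15 + 4*sqrt(15))/8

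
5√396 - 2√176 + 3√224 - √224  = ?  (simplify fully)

5√396 = 30*√11; 2√176 = 8*√11; 3√224 = 12*√14; √224 = 4*√14

8*√14 + 22*√11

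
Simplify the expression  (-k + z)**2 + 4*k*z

(k + z)**2

Expand the square and combine the 4*k*z term.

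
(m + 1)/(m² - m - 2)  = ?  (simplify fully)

1/(m - 2)

Factor: m² - m - 2 = (m - 2)·(m + 1)
Cancel the common factor (m + 1).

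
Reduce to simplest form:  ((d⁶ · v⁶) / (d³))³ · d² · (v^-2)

d^11*v^16

Inside the bracket: d³ · v⁶
Raise to the power 3: d⁹ · v^18
Multiply by d² · (v^-2): add exponents.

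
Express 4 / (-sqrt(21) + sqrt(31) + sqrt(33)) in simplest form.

Group as (sqrt(31) + sqrt(33)) - sqrt(21); multiply by (sqrt(31) + sqrt(33)) + sqrt(21), then rationalise the remaining surd.

(-172*sqrt(21) + 76*sqrt(33) + 92*sqrt(31) + 24*sqrt(2387))/2243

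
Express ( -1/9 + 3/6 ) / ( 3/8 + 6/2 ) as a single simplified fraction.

28/243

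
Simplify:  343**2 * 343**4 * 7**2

343**2 = 7**6; 343**4 = 7**12; 7**2 = 7**2
Combine exponents: 7**20

7**20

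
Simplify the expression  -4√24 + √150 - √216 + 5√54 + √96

10*√6

4√24 = 8*√6; √150 = 5*√6; √216 = 6*√6; 5√54 = 15*√6; √96 = 4*√6
Combine: (-8 + 5 - 6 + 15 + 4)·√6 = 10*√6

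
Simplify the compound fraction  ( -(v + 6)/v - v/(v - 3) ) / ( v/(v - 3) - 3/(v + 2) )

(-2*v³ - 7*v² + 12*v + 36)/(v³ - v² + 9*v)

Numerator: -(v + 6)/v - v/(v - 3) = (-2*v² - 3*v + 18)/(v² - 3*v)
Denominator: v/(v - 3) - 3/(v + 2) = (v² - v + 9)/(v² - v - 6)
Divide: ((-2*v² - 3*v + 18)/(v² - 3*v)) · ((v² - v - 6)/(v² - v + 9)) = (-2*v³ - 7*v² + 12*v + 36)/(v³ - v² + 9*v)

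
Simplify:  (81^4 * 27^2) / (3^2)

81^4 = 3^16; 27^2 = 3^6; 3^2 = 3^2
Combine exponents: 3^20

3^20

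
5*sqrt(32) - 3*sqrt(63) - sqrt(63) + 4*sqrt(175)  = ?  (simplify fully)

8*sqrt(7) + 20*sqrt(2)

5*sqrt(32) = 20*sqrt(2); 3*sqrt(63) = 9*sqrt(7); sqrt(63) = 3*sqrt(7); 4*sqrt(175) = 20*sqrt(7)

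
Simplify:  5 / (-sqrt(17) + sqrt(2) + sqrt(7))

Group as (sqrt(2) + sqrt(7)) - sqrt(17); multiply by (sqrt(2) + sqrt(7)) + sqrt(17), then rationalise the remaining surd.

(-20*sqrt(17) - 30*sqrt(7) - 55*sqrt(2) - 5*sqrt(238))/4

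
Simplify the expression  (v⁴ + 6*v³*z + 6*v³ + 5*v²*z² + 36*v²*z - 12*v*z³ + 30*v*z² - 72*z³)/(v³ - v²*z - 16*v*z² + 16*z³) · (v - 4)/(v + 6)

Factor: v⁴ + 6*v³*z + 6*v³ + 5*v²*z² + 36*v²*z - 12*v*z³ + 30*v*z² - 72*z³ = (v - z)·(v + 4*z)·(v + 6)·(v + 3*z);  v³ - v²*z - 16*v*z² + 16*z³ = (v - z)·(v - 4*z)·(v + 4*z)
Cancel the common factors (v + 4*z), (v - z), (v + 6).

(-v² - 3*v*z + 4*v + 12*z)/(-v + 4*z)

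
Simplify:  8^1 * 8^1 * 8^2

2^12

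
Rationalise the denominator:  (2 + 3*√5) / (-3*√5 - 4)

Multiply numerator and denominator by -4 + 3*√5.
Denominator becomes -29; numerator becomes -6*√5 + 37.

(-37 + 6*√5)/29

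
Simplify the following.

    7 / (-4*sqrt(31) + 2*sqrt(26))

Multiply numerator and denominator by 2*sqrt(26) + 4*sqrt(31).
Denominator becomes -392; numerator becomes 14*sqrt(26) + 28*sqrt(31).

(-2*sqrt(31) - sqrt(26))/28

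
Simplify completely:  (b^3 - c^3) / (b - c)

b^2 + b*c + c^2

Apply the difference-of-cubes factorisation and cancel (b - c).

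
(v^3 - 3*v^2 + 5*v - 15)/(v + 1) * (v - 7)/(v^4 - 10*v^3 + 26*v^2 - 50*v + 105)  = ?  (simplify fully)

Factor: v^3 - 3*v^2 + 5*v - 15 = (v - 3)*(v^2 + 5);  v^4 - 10*v^3 + 26*v^2 - 50*v + 105 = (v^2 + 5)*(v - 3)*(v - 7)
Cancel the common factors (v^2 + 5), (v - 7), (v - 3).

1/(v + 1)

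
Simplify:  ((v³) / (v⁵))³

Inside the bracket: (v^-2)
Raise to the power 3: (v^-6)

v^(-6)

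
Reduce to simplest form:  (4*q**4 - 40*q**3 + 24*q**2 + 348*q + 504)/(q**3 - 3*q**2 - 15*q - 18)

Factor: 4*q**4 - 40*q**3 + 24*q**2 + 348*q + 504 = 4*(q - 7)*(q**2 + 3*q + 3)*(q - 6);  q**3 - 3*q**2 - 15*q - 18 = (q - 6)*(q**2 + 3*q + 3)
Cancel the common factors (q**2 + 3*q + 3), (q - 6).

4*q - 28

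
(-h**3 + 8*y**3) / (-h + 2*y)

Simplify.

Apply the difference-of-cubes factorisation and cancel (-h + 2*y).

h**2 + 2*h*y + 4*y**2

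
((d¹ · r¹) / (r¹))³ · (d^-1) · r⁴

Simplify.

d²*r⁴

Inside the bracket: d¹
Raise to the power 3: d³
Multiply by (d^-1) · r⁴: add exponents.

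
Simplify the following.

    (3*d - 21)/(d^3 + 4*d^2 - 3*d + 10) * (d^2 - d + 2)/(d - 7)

3/(d + 5)

Factor: 3*d - 21 = 3*(d - 7);  d^3 + 4*d^2 - 3*d + 10 = (d + 5)*(d^2 - d + 2)
Cancel the common factors (d^2 - d + 2), (d - 7).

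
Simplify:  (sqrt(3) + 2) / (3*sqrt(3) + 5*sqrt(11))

(-6*sqrt(3) - 9 + 5*sqrt(33) + 10*sqrt(11))/248

Multiply numerator and denominator by -5*sqrt(11) + 3*sqrt(3).
Denominator becomes -248; numerator becomes -10*sqrt(11) - 5*sqrt(33) + 9 + 6*sqrt(3).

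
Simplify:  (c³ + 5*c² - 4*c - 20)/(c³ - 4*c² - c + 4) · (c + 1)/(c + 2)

Factor: c³ + 5*c² - 4*c - 20 = (c - 2)·(c + 2)·(c + 5);  c³ - 4*c² - c + 4 = (c - 4)·(c + 1)·(c - 1)
Cancel the common factors (c + 1), (c + 2).

(c² + 3*c - 10)/(c² - 5*c + 4)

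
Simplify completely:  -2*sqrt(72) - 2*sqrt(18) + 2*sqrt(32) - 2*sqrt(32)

2*sqrt(72) = 12*sqrt(2); 2*sqrt(18) = 6*sqrt(2); 2*sqrt(32) = 8*sqrt(2); 2*sqrt(32) = 8*sqrt(2)
Combine: (-12 - 6 + 8 - 8)·sqrt(2) = -18*sqrt(2)

-18*sqrt(2)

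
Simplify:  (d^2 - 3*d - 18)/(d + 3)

d - 6

Factor: d^2 - 3*d - 18 = (d - 6)*(d + 3)
Cancel the common factor (d + 3).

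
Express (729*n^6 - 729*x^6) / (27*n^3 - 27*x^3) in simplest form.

27*n^3 + 27*x^3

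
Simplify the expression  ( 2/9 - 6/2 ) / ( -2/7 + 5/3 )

-175/87

Numerator: 2/9 - 6/2 = -25/9
Denominator: -2/7 + 5/3 = 29/21
Divide: (-25/9) · (21/29) = -175/87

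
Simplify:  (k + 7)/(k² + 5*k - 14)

Factor: k² + 5*k - 14 = (k + 7)·(k - 2)
Cancel the common factor (k + 7).

1/(k - 2)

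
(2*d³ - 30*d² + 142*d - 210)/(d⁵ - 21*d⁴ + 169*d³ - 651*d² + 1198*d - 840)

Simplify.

2/(d² - 6*d + 8)

Factor: 2*d³ - 30*d² + 142*d - 210 = 2·(d - 7)·(d - 5)·(d - 3);  d⁵ - 21*d⁴ + 169*d³ - 651*d² + 1198*d - 840 = (d - 5)·(d - 2)·(d - 7)·(d - 3)·(d - 4)
Cancel the common factors (d - 5), (d - 7), (d - 3).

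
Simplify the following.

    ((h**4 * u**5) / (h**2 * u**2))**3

h**6*u**9

Inside the bracket: h**2 * u**3
Raise to the power 3: h**6 * u**9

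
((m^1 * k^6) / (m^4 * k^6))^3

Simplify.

m^(-9)

Inside the bracket: (m^-3)
Raise to the power 3: (m^-9)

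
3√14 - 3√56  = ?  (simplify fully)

3√14 = 3*√14; 3√56 = 6*√14
Combine: (3 - 6)·√14 = -3*√14

-3*√14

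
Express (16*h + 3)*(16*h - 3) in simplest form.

256*h**2 - 9

Difference of squares with P = 16*h, Q = 3.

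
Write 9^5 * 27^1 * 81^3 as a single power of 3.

3^25

9^5 = 3^10; 27^1 = 3^3; 81^3 = 3^12
Combine exponents: 3^25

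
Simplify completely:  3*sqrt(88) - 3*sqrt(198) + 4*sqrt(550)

17*sqrt(22)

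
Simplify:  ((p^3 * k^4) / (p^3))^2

Inside the bracket: k^4
Raise to the power 2: k^8

k^8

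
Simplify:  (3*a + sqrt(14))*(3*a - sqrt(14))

Product of conjugates: (P+Q)(P-Q) = P**2 - Q**2.

9*a**2 - 14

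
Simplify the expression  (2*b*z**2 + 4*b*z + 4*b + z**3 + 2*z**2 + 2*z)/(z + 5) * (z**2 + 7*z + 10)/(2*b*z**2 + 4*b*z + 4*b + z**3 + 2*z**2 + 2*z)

z + 2

Factor: 2*b*z**2 + 4*b*z + 4*b + z**3 + 2*z**2 + 2*z = (z**2 + 2*z + 2)*(2*b + z);  z**2 + 7*z + 10 = (z + 2)*(z + 5);  2*b*z**2 + 4*b*z + 4*b + z**3 + 2*z**2 + 2*z = (2*b + z)*(z**2 + 2*z + 2)
Cancel the common factors (z**2 + 2*z + 2), (z + 5), (2*b + z).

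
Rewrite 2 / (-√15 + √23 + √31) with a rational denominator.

(-78*√15 + 14*√31 + 46*√23 + 4*√10695)/1331

Group as (√23 + √31) - √15; multiply by (√23 + √31) + √15, then rationalise the remaining surd.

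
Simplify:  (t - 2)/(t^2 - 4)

1/(t + 2)

Factor: t^2 - 4 = (t - 2)*(t + 2)
Cancel the common factor (t - 2).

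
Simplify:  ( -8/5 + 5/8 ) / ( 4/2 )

Numerator: -8/5 + 5/8 = -39/40
Denominator: 4/2 = 2
Divide: (-39/40) · (1/2) = -39/80

-39/80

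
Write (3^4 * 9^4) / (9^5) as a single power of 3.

3^4 = 3^4; 9^4 = 3^8; 9^5 = 3^10
Combine exponents: 3^2

3^2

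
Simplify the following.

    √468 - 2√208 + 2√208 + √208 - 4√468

√468 = 6*√13; 2√208 = 8*√13; 2√208 = 8*√13; √208 = 4*√13; 4√468 = 24*√13
Combine: (6 - 8 + 8 + 4 - 24)·√13 = -14*√13

-14*√13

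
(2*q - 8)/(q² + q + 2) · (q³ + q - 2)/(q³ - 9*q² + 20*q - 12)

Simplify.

(2*q - 8)/(q² - 8*q + 12)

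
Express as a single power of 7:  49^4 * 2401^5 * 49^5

49^4 = 7^8; 2401^5 = 7^20; 49^5 = 7^10
Combine exponents: 7^38

7^38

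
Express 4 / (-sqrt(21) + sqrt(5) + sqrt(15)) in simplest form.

(4*sqrt(21) + 44*sqrt(15) + 124*sqrt(5) + 120*sqrt(7))/299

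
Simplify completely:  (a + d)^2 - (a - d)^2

Write as f(a,d) - f(a,-d) and expand.

4*a*d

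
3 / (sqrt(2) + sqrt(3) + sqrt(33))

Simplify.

(-48*sqrt(3) - 51*sqrt(2) + 9*sqrt(22) + 42*sqrt(33))/380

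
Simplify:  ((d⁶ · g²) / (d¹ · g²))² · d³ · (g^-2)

d^13/g²

Inside the bracket: d⁵
Raise to the power 2: d^10
Multiply by d³ · (g^-2): add exponents.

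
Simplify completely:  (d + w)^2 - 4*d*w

(d - w)^2

Expanding gives d^2 - 2*d*w + w^2, a perfect square.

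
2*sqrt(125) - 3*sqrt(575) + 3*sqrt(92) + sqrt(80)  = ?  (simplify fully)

2*sqrt(125) = 10*sqrt(5); 3*sqrt(575) = 15*sqrt(23); 3*sqrt(92) = 6*sqrt(23); sqrt(80) = 4*sqrt(5)

-9*sqrt(23) + 14*sqrt(5)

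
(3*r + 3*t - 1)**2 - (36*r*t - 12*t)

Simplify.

Expand the square and combine the (36*r*t - 12*t) term.

(-3*r + 3*t + 1)**2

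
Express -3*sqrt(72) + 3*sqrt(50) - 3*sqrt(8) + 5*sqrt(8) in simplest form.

sqrt(2)

3*sqrt(72) = 18*sqrt(2); 3*sqrt(50) = 15*sqrt(2); 3*sqrt(8) = 6*sqrt(2); 5*sqrt(8) = 10*sqrt(2)
Combine: (-18 + 15 - 6 + 10)·sqrt(2) = sqrt(2)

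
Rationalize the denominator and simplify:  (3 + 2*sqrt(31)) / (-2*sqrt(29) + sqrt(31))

(-4*sqrt(899) - 62 - 6*sqrt(29) - 3*sqrt(31))/85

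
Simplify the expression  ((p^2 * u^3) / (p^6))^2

Inside the bracket: (p^-4) * u^3
Raise to the power 2: (p^-8) * u^6

u^6/p^8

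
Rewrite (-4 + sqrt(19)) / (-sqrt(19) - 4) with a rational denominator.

Multiply numerator and denominator by -4 + sqrt(19).
Denominator becomes -3; numerator becomes -8*sqrt(19) + 35.

-(-sqrt(19) + 4)^2/3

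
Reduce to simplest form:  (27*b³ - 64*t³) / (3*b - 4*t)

Factor as (a-b)(a^2+ab+b^2) with a=(3*b), b=(4*t).

9*b² + 12*b*t + 16*t²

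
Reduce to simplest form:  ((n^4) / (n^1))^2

Inside the bracket: n^3
Raise to the power 2: n^6

n^6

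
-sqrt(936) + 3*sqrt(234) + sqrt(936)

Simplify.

9*sqrt(26)

sqrt(936) = 6*sqrt(26); 3*sqrt(234) = 9*sqrt(26); sqrt(936) = 6*sqrt(26)
Combine: (-6 + 9 + 6)·sqrt(26) = 9*sqrt(26)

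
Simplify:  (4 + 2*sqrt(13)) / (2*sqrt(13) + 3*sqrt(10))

(-26 - 4*sqrt(13) + 6*sqrt(10) + 3*sqrt(130))/19

Multiply numerator and denominator by -3*sqrt(10) + 2*sqrt(13).
Denominator becomes -38; numerator becomes -6*sqrt(130) - 12*sqrt(10) + 8*sqrt(13) + 52.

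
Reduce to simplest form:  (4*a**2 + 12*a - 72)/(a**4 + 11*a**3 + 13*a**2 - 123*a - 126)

4/(a**2 + 8*a + 7)

Factor: 4*a**2 + 12*a - 72 = 4*(a + 6)*(a - 3);  a**4 + 11*a**3 + 13*a**2 - 123*a - 126 = (a + 6)*(a + 7)*(a - 3)*(a + 1)
Cancel the common factors (a - 3), (a + 6).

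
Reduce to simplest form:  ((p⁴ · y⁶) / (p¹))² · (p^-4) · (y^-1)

Inside the bracket: p³ · y⁶
Raise to the power 2: p⁶ · y^12
Multiply by (p^-4) · (y^-1): add exponents.

p²*y^11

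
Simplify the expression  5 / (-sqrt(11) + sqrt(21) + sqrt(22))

(-80*sqrt(11) + 25*sqrt(22) + 30*sqrt(21) + 55*sqrt(42))/412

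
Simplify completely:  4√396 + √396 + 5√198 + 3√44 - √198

12*√22 + 36*√11

4√396 = 24*√11; √396 = 6*√11; 5√198 = 15*√22; 3√44 = 6*√11; √198 = 3*√22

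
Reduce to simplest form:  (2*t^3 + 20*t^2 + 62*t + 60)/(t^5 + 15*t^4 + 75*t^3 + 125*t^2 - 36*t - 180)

2/(t^2 + 5*t - 6)

Factor: 2*t^3 + 20*t^2 + 62*t + 60 = 2*(t + 5)*(t + 2)*(t + 3);  t^5 + 15*t^4 + 75*t^3 + 125*t^2 - 36*t - 180 = (t - 1)*(t + 3)*(t + 2)*(t + 5)*(t + 6)
Cancel the common factors (t + 2), (t + 3), (t + 5).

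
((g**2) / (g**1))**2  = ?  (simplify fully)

Inside the bracket: g**1
Raise to the power 2: g**2

g**2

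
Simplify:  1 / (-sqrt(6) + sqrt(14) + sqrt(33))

Group as (sqrt(14) + sqrt(33)) - sqrt(6); multiply by (sqrt(14) + sqrt(33)) + sqrt(6), then rationalise the remaining surd.

(-41*sqrt(6) - 13*sqrt(33) + 25*sqrt(14) + 12*sqrt(77))/167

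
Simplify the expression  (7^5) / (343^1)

7^2

7^5 = 7^5; 343^1 = 7^3
Combine exponents: 7^2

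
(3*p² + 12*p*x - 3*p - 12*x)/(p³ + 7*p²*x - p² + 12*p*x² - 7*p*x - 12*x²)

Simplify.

Factor: 3*p² + 12*p*x - 3*p - 12*x = 3·(p - 1)·(p + 4*x);  p³ + 7*p²*x - p² + 12*p*x² - 7*p*x - 12*x² = (p + 3*x)·(p - 1)·(p + 4*x)
Cancel the common factors (p - 1), (p + 4*x).

3/(p + 3*x)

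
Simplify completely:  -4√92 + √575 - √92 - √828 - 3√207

4√92 = 8*√23; √575 = 5*√23; √92 = 2*√23; √828 = 6*√23; 3√207 = 9*√23
Combine: (-8 + 5 - 2 - 6 - 9)·√23 = -20*√23

-20*√23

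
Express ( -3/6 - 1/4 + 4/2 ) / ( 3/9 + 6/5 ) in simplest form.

Numerator: -3/6 - 1/4 + 4/2 = 5/4
Denominator: 3/9 + 6/5 = 23/15
Divide: (5/4) · (15/23) = 75/92

75/92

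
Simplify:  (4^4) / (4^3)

4^4 = 2^8; 4^3 = 2^6
Combine exponents: 2^2

2^2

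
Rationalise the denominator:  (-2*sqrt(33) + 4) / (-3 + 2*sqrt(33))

(-120 + 2*sqrt(33))/123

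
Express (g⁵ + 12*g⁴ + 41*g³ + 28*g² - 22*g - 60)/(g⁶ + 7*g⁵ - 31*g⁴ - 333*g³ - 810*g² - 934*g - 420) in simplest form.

(g - 1)/(g² - 6*g - 7)

Factor: g⁵ + 12*g⁴ + 41*g³ + 28*g² - 22*g - 60 = (g² + 2*g + 2)·(g - 1)·(g + 5)·(g + 6);  g⁶ + 7*g⁵ - 31*g⁴ - 333*g³ - 810*g² - 934*g - 420 = (g + 6)·(g² + 2*g + 2)·(g + 5)·(g - 7)·(g + 1)
Cancel the common factors (g² + 2*g + 2), (g + 5), (g + 6).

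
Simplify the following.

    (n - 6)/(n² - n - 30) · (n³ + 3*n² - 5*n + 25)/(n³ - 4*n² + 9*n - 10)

1/(n - 2)

Factor: n² - n - 30 = (n + 5)·(n - 6);  n³ + 3*n² - 5*n + 25 = (n² - 2*n + 5)·(n + 5);  n³ - 4*n² + 9*n - 10 = (n² - 2*n + 5)·(n - 2)
Cancel the common factors (n² - 2*n + 5), (n + 5), (n - 6).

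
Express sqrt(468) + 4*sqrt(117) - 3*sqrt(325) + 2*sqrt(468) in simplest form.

sqrt(468) = 6*sqrt(13); 4*sqrt(117) = 12*sqrt(13); 3*sqrt(325) = 15*sqrt(13); 2*sqrt(468) = 12*sqrt(13)
Combine: (6 + 12 - 15 + 12)·sqrt(13) = 15*sqrt(13)

15*sqrt(13)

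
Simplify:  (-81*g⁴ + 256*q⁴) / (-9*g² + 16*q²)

-81*g⁴ + 256*q⁴ factors as (-3*g + 4*q)*(3*g + 4*q)*(9*g² + 16*q²).

9*g² + 16*q²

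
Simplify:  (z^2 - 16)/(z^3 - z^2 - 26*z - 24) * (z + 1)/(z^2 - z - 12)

Factor: z^2 - 16 = (z + 4)*(z - 4);  z^3 - z^2 - 26*z - 24 = (z + 1)*(z - 6)*(z + 4);  z^2 - z - 12 = (z + 3)*(z - 4)
Cancel the common factors (z + 4), (z - 4), (z + 1).

1/(z^2 - 3*z - 18)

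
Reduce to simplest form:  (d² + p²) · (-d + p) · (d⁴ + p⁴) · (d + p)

-d⁸ + p⁸

(p+d)(p-d) = -d² + p²; continue pairing.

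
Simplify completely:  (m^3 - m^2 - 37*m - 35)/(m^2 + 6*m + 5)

Factor: m^3 - m^2 - 37*m - 35 = (m + 1)*(m - 7)*(m + 5);  m^2 + 6*m + 5 = (m + 5)*(m + 1)
Cancel the common factors (m + 1), (m + 5).

m - 7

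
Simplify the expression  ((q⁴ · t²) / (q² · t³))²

q⁴/t²

Inside the bracket: q² · (t^-1)
Raise to the power 2: q⁴ · (t^-2)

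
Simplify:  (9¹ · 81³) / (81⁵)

3^(-6)

9¹ = 3^2; 81³ = 3^12; 81⁵ = 3^20
Combine exponents: 3^(-6)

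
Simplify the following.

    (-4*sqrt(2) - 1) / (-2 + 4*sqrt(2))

Multiply numerator and denominator by -4*sqrt(2) - 2.
Denominator becomes -28; numerator becomes 12*sqrt(2) + 34.

(-17 - 6*sqrt(2))/14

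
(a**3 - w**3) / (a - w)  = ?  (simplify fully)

Factor as (a-b)(a**2+ab+b**2) with a=a, b=w.

a**2 + a*w + w**2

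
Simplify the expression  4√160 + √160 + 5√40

4√160 = 16*√10; √160 = 4*√10; 5√40 = 10*√10
Combine: (16 + 4 + 10)·√10 = 30*√10

30*√10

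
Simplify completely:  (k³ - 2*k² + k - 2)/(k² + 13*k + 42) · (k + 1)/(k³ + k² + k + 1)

Factor: k³ - 2*k² + k - 2 = (k² + 1)·(k - 2);  k² + 13*k + 42 = (k + 6)·(k + 7);  k³ + k² + k + 1 = (k + 1)·(k² + 1)
Cancel the common factors (k² + 1), (k + 1).

(k - 2)/(k² + 13*k + 42)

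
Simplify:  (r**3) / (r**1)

r**2

Quotient: r**2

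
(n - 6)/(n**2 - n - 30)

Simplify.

1/(n + 5)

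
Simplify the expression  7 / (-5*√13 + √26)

Multiply numerator and denominator by √26 + 5*√13.
Denominator becomes -299; numerator becomes 7*√26 + 35*√13.

(-35*√13 - 7*√26)/299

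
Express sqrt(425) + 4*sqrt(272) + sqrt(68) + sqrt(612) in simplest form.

29*sqrt(17)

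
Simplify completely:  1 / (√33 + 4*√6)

(-√33 + 4*√6)/63

Multiply numerator and denominator by -4*√6 + √33.
Denominator becomes -63; numerator becomes -4*√6 + √33.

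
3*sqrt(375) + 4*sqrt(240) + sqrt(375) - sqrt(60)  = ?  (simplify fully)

3*sqrt(375) = 15*sqrt(15); 4*sqrt(240) = 16*sqrt(15); sqrt(375) = 5*sqrt(15); sqrt(60) = 2*sqrt(15)
Combine: (15 + 16 + 5 - 2)·sqrt(15) = 34*sqrt(15)

34*sqrt(15)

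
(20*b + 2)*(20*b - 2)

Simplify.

400*b**2 - 4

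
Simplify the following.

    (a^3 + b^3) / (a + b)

Factor as (a+b)(a^2-ab+b^2) with a=a, b=b.

a^2 - a*b + b^2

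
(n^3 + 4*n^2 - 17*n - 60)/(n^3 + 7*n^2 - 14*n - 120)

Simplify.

Factor: n^3 + 4*n^2 - 17*n - 60 = (n + 3)*(n - 4)*(n + 5);  n^3 + 7*n^2 - 14*n - 120 = (n + 5)*(n - 4)*(n + 6)
Cancel the common factors (n + 5), (n - 4).

(n + 3)/(n + 6)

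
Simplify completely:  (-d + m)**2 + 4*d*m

(d + m)**2

Expand the square and combine the 4*d*m term.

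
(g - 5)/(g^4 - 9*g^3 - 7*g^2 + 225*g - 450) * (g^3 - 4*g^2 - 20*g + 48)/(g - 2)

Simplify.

Factor: g^4 - 9*g^3 - 7*g^2 + 225*g - 450 = (g - 3)*(g - 6)*(g - 5)*(g + 5);  g^3 - 4*g^2 - 20*g + 48 = (g - 6)*(g - 2)*(g + 4)
Cancel the common factors (g - 6), (g - 2), (g - 5).

(g + 4)/(g^2 + 2*g - 15)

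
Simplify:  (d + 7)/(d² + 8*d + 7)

1/(d + 1)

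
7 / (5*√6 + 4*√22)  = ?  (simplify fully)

(-35*√6 + 28*√22)/202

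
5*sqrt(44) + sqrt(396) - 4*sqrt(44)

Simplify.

5*sqrt(44) = 10*sqrt(11); sqrt(396) = 6*sqrt(11); 4*sqrt(44) = 8*sqrt(11)
Combine: (10 + 6 - 8)·sqrt(11) = 8*sqrt(11)

8*sqrt(11)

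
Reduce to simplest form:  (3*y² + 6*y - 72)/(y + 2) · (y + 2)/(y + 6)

3*y - 12

Factor: 3*y² + 6*y - 72 = 3·(y + 6)·(y - 4)
Cancel the common factors (y + 6), (y + 2).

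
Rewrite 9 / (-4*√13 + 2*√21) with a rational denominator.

(-18*√13 - 9*√21)/62

Multiply numerator and denominator by 2*√21 + 4*√13.
Denominator becomes -124; numerator becomes 18*√21 + 36*√13.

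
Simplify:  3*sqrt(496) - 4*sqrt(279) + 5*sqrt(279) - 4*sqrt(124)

3*sqrt(496) = 12*sqrt(31); 4*sqrt(279) = 12*sqrt(31); 5*sqrt(279) = 15*sqrt(31); 4*sqrt(124) = 8*sqrt(31)
Combine: (12 - 12 + 15 - 8)·sqrt(31) = 7*sqrt(31)

7*sqrt(31)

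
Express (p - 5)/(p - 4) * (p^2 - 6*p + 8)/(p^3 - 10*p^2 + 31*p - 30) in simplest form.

1/(p - 3)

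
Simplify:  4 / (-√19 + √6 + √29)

(-8*√19 - 2*√29 + 21*√6 + √3306)/55

Group as (√6 + √29) - √19; multiply by (√6 + √29) + √19, then rationalise the remaining surd.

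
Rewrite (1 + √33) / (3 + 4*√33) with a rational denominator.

(√33 + 129)/519

Multiply numerator and denominator by -4*√33 + 3.
Denominator becomes -519; numerator becomes -129 - √33.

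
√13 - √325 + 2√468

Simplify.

8*√13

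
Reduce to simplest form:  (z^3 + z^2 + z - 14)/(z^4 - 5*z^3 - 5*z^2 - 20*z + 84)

1/(z - 6)

Factor: z^3 + z^2 + z - 14 = (z^2 + 3*z + 7)*(z - 2);  z^4 - 5*z^3 - 5*z^2 - 20*z + 84 = (z^2 + 3*z + 7)*(z - 2)*(z - 6)
Cancel the common factors (z^2 + 3*z + 7), (z - 2).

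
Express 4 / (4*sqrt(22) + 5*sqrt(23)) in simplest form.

(-16*sqrt(22) + 20*sqrt(23))/223

Multiply numerator and denominator by -4*sqrt(22) + 5*sqrt(23).
Denominator becomes 223; numerator becomes -16*sqrt(22) + 20*sqrt(23).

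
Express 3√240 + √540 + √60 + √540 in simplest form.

26*√15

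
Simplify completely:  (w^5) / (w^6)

Quotient: (w^-1)

1/w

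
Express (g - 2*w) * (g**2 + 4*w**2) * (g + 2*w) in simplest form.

(g+(2*w))(g-(2*w)) = g**2 - 4*w**2; continue pairing.

g**4 - 16*w**4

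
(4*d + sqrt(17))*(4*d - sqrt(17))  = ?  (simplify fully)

Product of conjugates: (P+Q)(P-Q) = P^2 - Q^2.

16*d^2 - 17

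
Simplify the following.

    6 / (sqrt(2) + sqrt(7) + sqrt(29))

Group as (sqrt(2) + sqrt(7)) + sqrt(29); multiply by (sqrt(2) + sqrt(7)) - sqrt(29), then rationalise the remaining surd.

(-36*sqrt(7) - 51*sqrt(2) + 3*sqrt(406) + 30*sqrt(29))/86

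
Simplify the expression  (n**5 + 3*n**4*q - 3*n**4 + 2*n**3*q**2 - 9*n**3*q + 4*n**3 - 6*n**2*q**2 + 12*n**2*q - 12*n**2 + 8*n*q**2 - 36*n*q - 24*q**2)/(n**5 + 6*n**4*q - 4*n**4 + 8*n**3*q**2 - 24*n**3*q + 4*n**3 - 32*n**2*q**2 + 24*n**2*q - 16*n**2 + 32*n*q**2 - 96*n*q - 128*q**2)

(n**2 + n*q - 3*n - 3*q)/(n**2 + 4*n*q - 4*n - 16*q)

Factor: n**5 + 3*n**4*q - 3*n**4 + 2*n**3*q**2 - 9*n**3*q + 4*n**3 - 6*n**2*q**2 + 12*n**2*q - 12*n**2 + 8*n*q**2 - 36*n*q - 24*q**2 = (n**2 + 4)*(n - 3)*(n + 2*q)*(n + q);  n**5 + 6*n**4*q - 4*n**4 + 8*n**3*q**2 - 24*n**3*q + 4*n**3 - 32*n**2*q**2 + 24*n**2*q - 16*n**2 + 32*n*q**2 - 96*n*q - 128*q**2 = (n**2 + 4)*(n + 4*q)*(n + 2*q)*(n - 4)
Cancel the common factors (n**2 + 4), (n + 2*q).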